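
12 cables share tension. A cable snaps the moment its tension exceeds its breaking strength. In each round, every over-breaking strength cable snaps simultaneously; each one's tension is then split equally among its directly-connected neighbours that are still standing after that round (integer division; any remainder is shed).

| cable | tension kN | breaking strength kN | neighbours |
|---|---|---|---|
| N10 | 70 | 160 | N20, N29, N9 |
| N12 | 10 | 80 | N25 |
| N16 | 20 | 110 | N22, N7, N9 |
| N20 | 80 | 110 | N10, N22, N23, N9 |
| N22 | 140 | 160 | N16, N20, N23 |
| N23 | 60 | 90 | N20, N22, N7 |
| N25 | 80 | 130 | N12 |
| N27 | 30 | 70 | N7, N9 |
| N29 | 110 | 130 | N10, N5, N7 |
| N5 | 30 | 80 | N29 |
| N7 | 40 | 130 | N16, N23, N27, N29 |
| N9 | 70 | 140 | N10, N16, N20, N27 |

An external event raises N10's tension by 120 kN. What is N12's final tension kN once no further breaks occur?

10

Round 1 — N10 at 190 > 160. N10 snaps.
  N10 sheds 190 kN to N20, N29, N9: 63 each (1 lost).
    N20: 80+63 = 143 > 110
    N29: 110+63 = 173 > 130
    N9: 70+63 = 133 ≤ 140
Round 2 — N20, N29 snap.
  N20 sheds 143 kN to N22, N23, N9: 47 each (2 lost).
    N22: 140+47 = 187 > 160
    N23: 60+47 = 107 > 90
    N9: 133+47 = 180 > 140
  N29 sheds 173 kN to N5, N7: 86 each (1 lost).
    N5: 30+86 = 116 > 80
    N7: 40+86 = 126 ≤ 130
Round 3 — N22, N23, N5, N9 snap.
  N22 sheds 187 kN to N16: 187 each.
    N16: 20+187 = 207 > 110
  N23 sheds 107 kN to N7: 107 each.
    N7: 126+107 = 233 > 130
  N5 sheds 116 kN: no online neighbours, lost.
  N9 sheds 180 kN to N16, N27: 90 each.
    N16: 207+90 = 297 > 110
    N27: 30+90 = 120 > 70
Round 4 — N16, N27, N7 snap.
  N16 sheds 297 kN: no online neighbours, lost.
  N27 sheds 120 kN: no online neighbours, lost.
  N7 sheds 233 kN: no online neighbours, lost.
No further breaks.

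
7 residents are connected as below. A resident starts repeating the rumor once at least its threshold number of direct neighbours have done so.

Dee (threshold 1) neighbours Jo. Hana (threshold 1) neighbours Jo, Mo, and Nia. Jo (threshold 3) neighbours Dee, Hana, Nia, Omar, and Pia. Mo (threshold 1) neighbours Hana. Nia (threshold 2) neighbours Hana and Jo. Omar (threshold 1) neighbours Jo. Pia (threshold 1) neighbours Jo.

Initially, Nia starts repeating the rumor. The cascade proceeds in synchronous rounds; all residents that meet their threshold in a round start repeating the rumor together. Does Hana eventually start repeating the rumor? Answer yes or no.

Round 1 — Nia starts repeating the rumor (initial).
Round 2 — checking thresholds:
  Hana: 1 of 3 neighbours ≥ 1, starts repeating the rumor.
  Jo: 1 of 5 neighbours < 3, below threshold.
Round 3 — checking thresholds:
  Jo: 2 of 5 neighbours < 3, below threshold.
  Mo: 1 of 1 neighbours ≥ 1, starts repeating the rumor.
Round 4 — no new spreads; cascade stops.

yes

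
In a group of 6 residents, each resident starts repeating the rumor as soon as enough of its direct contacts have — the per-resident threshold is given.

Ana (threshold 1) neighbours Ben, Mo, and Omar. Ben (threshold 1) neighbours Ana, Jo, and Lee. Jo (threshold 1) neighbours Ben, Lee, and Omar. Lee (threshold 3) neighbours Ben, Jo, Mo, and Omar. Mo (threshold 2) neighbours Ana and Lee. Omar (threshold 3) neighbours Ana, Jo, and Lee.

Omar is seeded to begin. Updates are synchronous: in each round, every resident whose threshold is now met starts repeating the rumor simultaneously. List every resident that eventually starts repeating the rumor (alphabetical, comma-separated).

Ana, Ben, Jo, Lee, Mo, Omar

Round 1 — Omar starts repeating the rumor (initial).
Round 2 — checking thresholds:
  Ana: 1 of 3 neighbours ≥ 1, starts repeating the rumor.
  Jo: 1 of 3 neighbours ≥ 1, starts repeating the rumor.
  Lee: 1 of 4 neighbours < 3, holds.
Round 3 — checking thresholds:
  Ben: 2 of 3 neighbours ≥ 1, starts repeating the rumor.
  Lee: 2 of 4 neighbours < 3, holds.
  Mo: 1 of 2 neighbours < 2, holds.
Round 4 — checking thresholds:
  Lee: 3 of 4 neighbours ≥ 3, starts repeating the rumor.
  Mo: 1 of 2 neighbours < 2, holds.
Round 5 — checking thresholds:
  Mo: 2 of 2 neighbours ≥ 2, starts repeating the rumor.
Round 6 — no new spreads; cascade stops.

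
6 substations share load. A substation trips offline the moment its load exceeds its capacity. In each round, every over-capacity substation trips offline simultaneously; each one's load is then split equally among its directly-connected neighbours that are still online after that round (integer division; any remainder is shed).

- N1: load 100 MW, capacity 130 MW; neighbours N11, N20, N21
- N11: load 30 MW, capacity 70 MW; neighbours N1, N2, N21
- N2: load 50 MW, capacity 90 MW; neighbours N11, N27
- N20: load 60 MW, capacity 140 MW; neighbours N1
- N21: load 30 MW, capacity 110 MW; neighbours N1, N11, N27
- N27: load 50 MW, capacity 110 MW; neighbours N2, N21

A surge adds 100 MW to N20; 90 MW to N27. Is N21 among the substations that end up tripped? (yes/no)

Round 1 — N20 at 160 > 140; N27 at 140 > 110. N20, N27 trip offline.
  N20 sheds 160 MW to N1: 160 each.
    N1: 100+160 = 260 > 130
  N27 sheds 140 MW to N2, N21: 70 each.
    N2: 50+70 = 120 > 90
    N21: 30+70 = 100 ≤ 110
Round 2 — N1, N2 trip offline.
  N1 sheds 260 MW to N11, N21: 130 each.
    N11: 30+130 = 160 > 70
    N21: 100+130 = 230 > 110
  N2 sheds 120 MW to N11: 120 each.
    N11: 160+120 = 280 > 70
Round 3 — N11, N21 trip offline.
  N11 sheds 280 MW: no online neighbours, lost.
  N21 sheds 230 MW: no online neighbours, lost.
No further trips.

yes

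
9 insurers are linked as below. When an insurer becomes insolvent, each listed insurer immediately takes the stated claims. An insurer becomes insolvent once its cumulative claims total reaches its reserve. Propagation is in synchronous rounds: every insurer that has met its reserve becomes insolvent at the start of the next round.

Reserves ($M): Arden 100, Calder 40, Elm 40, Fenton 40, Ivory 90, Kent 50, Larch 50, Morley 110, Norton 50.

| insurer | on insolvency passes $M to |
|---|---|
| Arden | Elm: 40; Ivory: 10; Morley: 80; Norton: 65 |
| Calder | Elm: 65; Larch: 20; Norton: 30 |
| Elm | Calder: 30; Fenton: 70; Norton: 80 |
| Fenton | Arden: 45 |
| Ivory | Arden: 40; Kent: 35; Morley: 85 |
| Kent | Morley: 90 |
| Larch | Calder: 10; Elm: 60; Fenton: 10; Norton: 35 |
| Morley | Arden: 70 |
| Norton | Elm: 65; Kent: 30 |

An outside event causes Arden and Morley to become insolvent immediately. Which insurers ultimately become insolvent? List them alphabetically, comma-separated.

Round 1 — Arden, Morley become insolvent (initial).
  Elm: +40 → 40 ≥ 40
  Ivory: +10 → 10 < 90
  Norton: +65 → 65 ≥ 50
Round 2 — Elm, Norton become insolvent.
  Calder: +30 → 30 < 40
  Fenton: +70 → 70 ≥ 40
  Kent: +30 → 30 < 50
Round 3 — Fenton becomes insolvent.
No further insolvencies.

Arden, Elm, Fenton, Morley, Norton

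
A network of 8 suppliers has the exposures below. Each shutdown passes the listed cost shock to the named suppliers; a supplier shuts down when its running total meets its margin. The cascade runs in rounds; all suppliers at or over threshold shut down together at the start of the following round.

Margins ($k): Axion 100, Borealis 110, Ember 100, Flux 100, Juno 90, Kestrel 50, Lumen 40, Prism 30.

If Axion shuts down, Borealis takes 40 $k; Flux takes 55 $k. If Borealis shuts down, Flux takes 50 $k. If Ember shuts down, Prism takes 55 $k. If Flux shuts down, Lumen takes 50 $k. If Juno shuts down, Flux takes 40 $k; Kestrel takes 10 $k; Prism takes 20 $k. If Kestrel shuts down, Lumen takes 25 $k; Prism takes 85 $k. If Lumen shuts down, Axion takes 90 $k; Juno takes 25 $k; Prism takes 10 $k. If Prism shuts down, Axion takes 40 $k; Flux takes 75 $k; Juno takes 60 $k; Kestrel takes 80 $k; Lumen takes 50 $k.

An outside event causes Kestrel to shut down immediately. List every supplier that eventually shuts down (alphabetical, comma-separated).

Round 1 — Kestrel shuts down (initial).
  Lumen: +25 → 25 < 40
  Prism: +85 → 85 ≥ 30
Round 2 — Prism shuts down.
  Axion: +40 → 40 < 100
  Flux: +75 → 75 < 100
  Juno: +60 → 60 < 90
  Lumen: +50 → 75 ≥ 40
Round 3 — Lumen shuts down.
  Axion: +90 → 130 ≥ 100
  Juno: +25 → 85 < 90
Round 4 — Axion shuts down.
  Borealis: +40 → 40 < 110
  Flux: +55 → 130 ≥ 100
Round 5 — Flux shuts down.
No further shutdowns.

Axion, Flux, Kestrel, Lumen, Prism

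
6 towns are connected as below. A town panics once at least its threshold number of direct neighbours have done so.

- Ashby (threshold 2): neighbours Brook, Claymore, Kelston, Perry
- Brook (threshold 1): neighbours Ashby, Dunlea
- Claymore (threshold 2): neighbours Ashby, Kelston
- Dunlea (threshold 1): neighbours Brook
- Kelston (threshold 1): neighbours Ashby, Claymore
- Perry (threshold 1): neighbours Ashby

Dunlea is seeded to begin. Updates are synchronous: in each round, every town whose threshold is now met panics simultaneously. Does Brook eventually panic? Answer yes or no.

Round 1 — Dunlea panics (initial).
Round 2 — checking thresholds:
  Brook: 1 of 2 neighbours ≥ 1, panics.
Round 3 — no new panics; cascade stops.

yes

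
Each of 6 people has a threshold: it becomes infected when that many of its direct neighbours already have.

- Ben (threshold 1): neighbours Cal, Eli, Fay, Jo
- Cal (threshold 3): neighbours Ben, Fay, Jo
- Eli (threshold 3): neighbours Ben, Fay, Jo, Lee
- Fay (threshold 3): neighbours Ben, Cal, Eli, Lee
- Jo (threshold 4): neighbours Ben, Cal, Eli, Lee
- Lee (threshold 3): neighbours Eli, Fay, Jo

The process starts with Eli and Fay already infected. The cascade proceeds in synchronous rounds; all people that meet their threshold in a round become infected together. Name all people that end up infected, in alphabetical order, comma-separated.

Round 1 — Eli, Fay become infected (initial).
Round 2 — checking thresholds:
  Ben: 2 of 4 neighbours ≥ 1, becomes infected.
  Cal: 1 of 3 neighbours < 3, below threshold.
  Jo: 1 of 4 neighbours < 4, below threshold.
  Lee: 2 of 3 neighbours < 3, below threshold.
Round 3 — no new infections; cascade stops.

Ben, Eli, Fay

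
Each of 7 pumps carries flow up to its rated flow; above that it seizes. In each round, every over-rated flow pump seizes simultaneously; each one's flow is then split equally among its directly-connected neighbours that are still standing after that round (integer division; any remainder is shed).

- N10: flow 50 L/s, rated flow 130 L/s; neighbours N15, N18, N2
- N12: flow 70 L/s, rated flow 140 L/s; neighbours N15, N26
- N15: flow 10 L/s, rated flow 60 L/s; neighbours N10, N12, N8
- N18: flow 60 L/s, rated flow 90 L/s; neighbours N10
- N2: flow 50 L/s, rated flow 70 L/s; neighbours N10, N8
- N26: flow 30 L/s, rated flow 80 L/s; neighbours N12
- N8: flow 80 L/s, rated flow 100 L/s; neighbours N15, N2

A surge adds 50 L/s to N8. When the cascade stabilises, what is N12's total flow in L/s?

107

Round 1 — N8 at 130 > 100. N8 seizes.
  N8 sheds 130 L/s to N15, N2: 65 each.
    N15: 10+65 = 75 > 60
    N2: 50+65 = 115 > 70
Round 2 — N15, N2 seize.
  N15 sheds 75 L/s to N10, N12: 37 each (1 lost).
    N10: 50+37 = 87 ≤ 130
    N12: 70+37 = 107 ≤ 140
  N2 sheds 115 L/s to N10: 115 each.
    N10: 87+115 = 202 > 130
Round 3 — N10 seizes.
  N10 sheds 202 L/s to N18: 202 each.
    N18: 60+202 = 262 > 90
Round 4 — N18 seizes.
  N18 sheds 262 L/s: no online neighbours, lost.
No further seizures.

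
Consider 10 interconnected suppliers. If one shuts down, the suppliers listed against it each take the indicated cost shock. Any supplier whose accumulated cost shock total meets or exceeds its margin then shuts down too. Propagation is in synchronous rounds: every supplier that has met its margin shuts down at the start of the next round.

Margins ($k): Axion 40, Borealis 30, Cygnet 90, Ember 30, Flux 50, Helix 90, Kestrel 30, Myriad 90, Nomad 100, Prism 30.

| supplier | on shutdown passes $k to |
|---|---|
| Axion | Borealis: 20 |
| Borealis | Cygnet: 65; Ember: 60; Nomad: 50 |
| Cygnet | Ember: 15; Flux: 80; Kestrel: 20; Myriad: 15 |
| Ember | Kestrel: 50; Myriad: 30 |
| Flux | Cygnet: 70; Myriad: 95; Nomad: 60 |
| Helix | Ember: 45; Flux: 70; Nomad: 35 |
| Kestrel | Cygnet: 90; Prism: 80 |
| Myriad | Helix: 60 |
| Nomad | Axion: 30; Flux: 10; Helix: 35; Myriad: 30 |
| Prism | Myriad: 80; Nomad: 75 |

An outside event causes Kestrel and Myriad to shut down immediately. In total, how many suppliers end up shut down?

8

Round 1 — Kestrel, Myriad shut down (initial).
  Cygnet: +90 → 90 ≥ 90
  Helix: +60 → 60 < 90
  Prism: +80 → 80 ≥ 30
Round 2 — Cygnet, Prism shut down.
  Ember: +15 → 15 < 30
  Flux: +80 → 80 ≥ 50
  Nomad: +75 → 75 < 100
Round 3 — Flux shuts down.
  Nomad: +60 → 135 ≥ 100
Round 4 — Nomad shuts down.
  Axion: +30 → 30 < 40
  Helix: +35 → 95 ≥ 90
Round 5 — Helix shuts down.
  Ember: +45 → 60 ≥ 30
Round 6 — Ember shuts down.
No further shutdowns.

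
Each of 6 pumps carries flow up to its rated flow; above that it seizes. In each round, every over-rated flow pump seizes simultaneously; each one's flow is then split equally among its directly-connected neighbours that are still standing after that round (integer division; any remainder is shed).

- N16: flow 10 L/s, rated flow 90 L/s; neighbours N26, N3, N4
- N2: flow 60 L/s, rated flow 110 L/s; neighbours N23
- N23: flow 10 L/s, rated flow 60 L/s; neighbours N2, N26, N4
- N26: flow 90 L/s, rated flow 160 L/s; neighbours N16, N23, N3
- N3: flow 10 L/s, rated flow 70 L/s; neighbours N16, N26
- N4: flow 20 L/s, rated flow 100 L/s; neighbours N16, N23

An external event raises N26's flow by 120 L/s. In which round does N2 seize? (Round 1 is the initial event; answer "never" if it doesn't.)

Round 1 — N26 at 210 > 160. N26 seizes.
  N26 sheds 210 L/s to N16, N23, N3: 70 each.
    N16: 10+70 = 80 ≤ 90
    N23: 10+70 = 80 > 60
    N3: 10+70 = 80 > 70
Round 2 — N23, N3 seize.
  N23 sheds 80 L/s to N2, N4: 40 each.
    N2: 60+40 = 100 ≤ 110
    N4: 20+40 = 60 ≤ 100
  N3 sheds 80 L/s to N16: 80 each.
    N16: 80+80 = 160 > 90
Round 3 — N16 seizes.
  N16 sheds 160 L/s to N4: 160 each.
    N4: 60+160 = 220 > 100
Round 4 — N4 seizes.
  N4 sheds 220 L/s: no online neighbours, lost.
No further seizures.

never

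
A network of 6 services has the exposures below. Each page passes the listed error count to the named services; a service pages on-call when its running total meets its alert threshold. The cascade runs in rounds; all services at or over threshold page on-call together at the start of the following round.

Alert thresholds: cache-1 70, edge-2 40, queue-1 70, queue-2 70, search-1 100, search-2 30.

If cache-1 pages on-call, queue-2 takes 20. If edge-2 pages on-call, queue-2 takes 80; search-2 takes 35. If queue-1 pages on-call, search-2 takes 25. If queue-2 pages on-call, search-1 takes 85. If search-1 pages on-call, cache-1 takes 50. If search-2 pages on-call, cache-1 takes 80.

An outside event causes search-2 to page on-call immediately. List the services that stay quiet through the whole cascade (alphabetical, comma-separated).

Round 1 — search-2 pages on-call (initial).
  cache-1: +80 → 80 ≥ 70
Round 2 — cache-1 pages on-call.
  queue-2: +20 → 20 < 70
No further pages.

edge-2, queue-1, queue-2, search-1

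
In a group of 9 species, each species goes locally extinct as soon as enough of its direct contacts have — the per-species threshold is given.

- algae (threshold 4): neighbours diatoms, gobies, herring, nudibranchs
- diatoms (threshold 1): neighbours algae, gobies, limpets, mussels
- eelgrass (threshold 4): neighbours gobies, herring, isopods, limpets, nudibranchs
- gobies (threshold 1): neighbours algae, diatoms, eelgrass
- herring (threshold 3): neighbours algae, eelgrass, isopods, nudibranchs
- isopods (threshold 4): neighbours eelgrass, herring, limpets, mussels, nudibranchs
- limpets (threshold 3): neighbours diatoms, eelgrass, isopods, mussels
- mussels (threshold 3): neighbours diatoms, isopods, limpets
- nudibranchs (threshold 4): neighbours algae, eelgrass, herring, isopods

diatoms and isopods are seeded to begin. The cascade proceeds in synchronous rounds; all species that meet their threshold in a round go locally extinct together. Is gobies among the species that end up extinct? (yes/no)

yes

Round 1 — diatoms, isopods go locally extinct (initial).
Round 2 — checking thresholds:
  algae: 1 of 4 neighbours < 4, holds.
  eelgrass: 1 of 5 neighbours < 4, holds.
  gobies: 1 of 3 neighbours ≥ 1, goes locally extinct.
  herring: 1 of 4 neighbours < 3, holds.
  limpets: 2 of 4 neighbours < 3, holds.
  mussels: 2 of 3 neighbours < 3, holds.
  nudibranchs: 1 of 4 neighbours < 4, holds.
Round 3 — no new extinctions; cascade stops.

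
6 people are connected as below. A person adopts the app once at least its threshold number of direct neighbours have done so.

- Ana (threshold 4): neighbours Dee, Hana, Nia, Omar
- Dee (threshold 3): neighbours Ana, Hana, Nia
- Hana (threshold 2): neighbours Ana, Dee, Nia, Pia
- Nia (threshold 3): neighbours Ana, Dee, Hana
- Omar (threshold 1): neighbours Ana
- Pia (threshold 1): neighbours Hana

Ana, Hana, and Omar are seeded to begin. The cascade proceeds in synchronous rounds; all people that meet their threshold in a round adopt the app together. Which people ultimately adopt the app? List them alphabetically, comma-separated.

Round 1 — Ana, Hana, Omar adopt the app (initial).
Round 2 — checking thresholds:
  Dee: 2 of 3 neighbours < 3, below threshold.
  Nia: 2 of 3 neighbours < 3, below threshold.
  Pia: 1 of 1 neighbours ≥ 1, adopts the app.
Round 3 — no new adoptions; cascade stops.

Ana, Hana, Omar, Pia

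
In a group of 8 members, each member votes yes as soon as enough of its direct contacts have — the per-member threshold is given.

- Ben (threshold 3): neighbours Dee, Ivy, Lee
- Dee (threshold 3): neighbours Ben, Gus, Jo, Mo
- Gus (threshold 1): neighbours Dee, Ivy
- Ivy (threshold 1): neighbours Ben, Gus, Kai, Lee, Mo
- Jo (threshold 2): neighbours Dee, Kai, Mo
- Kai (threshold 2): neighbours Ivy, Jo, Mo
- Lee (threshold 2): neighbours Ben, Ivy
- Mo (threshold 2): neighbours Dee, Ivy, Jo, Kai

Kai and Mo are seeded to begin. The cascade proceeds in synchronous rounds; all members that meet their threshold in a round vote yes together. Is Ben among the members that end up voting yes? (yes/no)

Round 1 — Kai, Mo vote yes (initial).
Round 2 — checking thresholds:
  Dee: 1 of 4 neighbours < 3, below threshold.
  Ivy: 2 of 5 neighbours ≥ 1, votes yes.
  Jo: 2 of 3 neighbours ≥ 2, votes yes.
Round 3 — checking thresholds:
  Ben: 1 of 3 neighbours < 3, below threshold.
  Dee: 2 of 4 neighbours < 3, below threshold.
  Gus: 1 of 2 neighbours ≥ 1, votes yes.
  Lee: 1 of 2 neighbours < 2, below threshold.
Round 4 — checking thresholds:
  Ben: 1 of 3 neighbours < 3, below threshold.
  Dee: 3 of 4 neighbours ≥ 3, votes yes.
  Lee: 1 of 2 neighbours < 2, below threshold.
Round 5 — no new yes votes; cascade stops.

no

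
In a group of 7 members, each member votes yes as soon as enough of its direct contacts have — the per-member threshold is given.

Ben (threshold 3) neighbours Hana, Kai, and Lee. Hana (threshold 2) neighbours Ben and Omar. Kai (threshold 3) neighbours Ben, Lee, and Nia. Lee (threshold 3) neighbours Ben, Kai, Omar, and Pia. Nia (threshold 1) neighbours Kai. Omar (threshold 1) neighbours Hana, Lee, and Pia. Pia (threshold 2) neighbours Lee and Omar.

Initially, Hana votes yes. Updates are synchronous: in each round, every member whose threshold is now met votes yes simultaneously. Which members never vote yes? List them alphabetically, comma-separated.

Round 1 — Hana votes yes (initial).
Round 2 — checking thresholds:
  Ben: 1 of 3 neighbours < 3, not yet.
  Omar: 1 of 3 neighbours ≥ 1, votes yes.
Round 3 — no new yes votes; cascade stops.

Ben, Kai, Lee, Nia, Pia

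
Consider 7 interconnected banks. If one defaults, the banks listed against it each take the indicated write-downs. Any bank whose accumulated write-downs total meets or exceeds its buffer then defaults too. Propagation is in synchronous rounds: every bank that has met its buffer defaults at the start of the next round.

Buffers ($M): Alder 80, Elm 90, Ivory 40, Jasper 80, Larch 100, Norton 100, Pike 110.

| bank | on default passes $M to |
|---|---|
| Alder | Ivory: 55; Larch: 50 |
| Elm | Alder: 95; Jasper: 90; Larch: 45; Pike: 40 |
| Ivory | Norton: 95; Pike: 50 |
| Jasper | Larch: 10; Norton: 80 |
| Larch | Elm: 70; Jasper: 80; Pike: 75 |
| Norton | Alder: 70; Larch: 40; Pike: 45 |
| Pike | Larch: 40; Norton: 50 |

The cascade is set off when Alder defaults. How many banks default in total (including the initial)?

2

Round 1 — Alder defaults (initial).
  Ivory: +55 → 55 ≥ 40
  Larch: +50 → 50 < 100
Round 2 — Ivory defaults.
  Norton: +95 → 95 < 100
  Pike: +50 → 50 < 110
No further defaults.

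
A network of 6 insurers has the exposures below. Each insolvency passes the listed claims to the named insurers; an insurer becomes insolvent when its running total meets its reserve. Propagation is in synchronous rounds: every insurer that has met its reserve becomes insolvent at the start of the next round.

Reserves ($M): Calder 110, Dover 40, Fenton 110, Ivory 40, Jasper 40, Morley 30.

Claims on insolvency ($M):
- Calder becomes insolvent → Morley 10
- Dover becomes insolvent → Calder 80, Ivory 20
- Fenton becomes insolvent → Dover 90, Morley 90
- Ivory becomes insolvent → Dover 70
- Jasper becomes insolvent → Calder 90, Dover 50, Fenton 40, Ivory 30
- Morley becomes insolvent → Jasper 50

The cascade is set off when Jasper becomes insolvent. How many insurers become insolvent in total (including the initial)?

Round 1 — Jasper becomes insolvent (initial).
  Calder: +90 → 90 < 110
  Dover: +50 → 50 ≥ 40
  Fenton: +40 → 40 < 110
  Ivory: +30 → 30 < 40
Round 2 — Dover becomes insolvent.
  Calder: +80 → 170 ≥ 110
  Ivory: +20 → 50 ≥ 40
Round 3 — Calder, Ivory become insolvent.
  Morley: +10 → 10 < 30
No further insolvencies.

4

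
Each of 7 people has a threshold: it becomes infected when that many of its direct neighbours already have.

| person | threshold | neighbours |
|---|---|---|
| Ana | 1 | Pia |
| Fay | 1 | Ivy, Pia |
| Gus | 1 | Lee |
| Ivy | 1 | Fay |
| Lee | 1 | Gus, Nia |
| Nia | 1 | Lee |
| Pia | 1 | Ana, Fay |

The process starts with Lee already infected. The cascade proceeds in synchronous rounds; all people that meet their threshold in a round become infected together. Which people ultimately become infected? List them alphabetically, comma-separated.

Round 1 — Lee becomes infected (initial).
Round 2 — checking thresholds:
  Gus: 1 of 1 neighbours ≥ 1, becomes infected.
  Nia: 1 of 1 neighbours ≥ 1, becomes infected.
Round 3 — no new infections; cascade stops.

Gus, Lee, Nia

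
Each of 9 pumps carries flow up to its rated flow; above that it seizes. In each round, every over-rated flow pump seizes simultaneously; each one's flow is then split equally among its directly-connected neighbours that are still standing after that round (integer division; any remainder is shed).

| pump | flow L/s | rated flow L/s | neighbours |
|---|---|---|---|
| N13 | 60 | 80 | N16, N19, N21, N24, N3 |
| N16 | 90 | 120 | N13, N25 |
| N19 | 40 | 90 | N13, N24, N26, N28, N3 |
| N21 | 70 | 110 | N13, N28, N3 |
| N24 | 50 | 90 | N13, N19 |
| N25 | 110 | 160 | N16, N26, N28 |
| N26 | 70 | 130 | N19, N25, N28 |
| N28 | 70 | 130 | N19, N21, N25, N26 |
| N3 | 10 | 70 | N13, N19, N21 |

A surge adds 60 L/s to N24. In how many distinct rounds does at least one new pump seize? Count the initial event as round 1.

Round 1 — N24 at 110 > 90. N24 seizes.
  N24 sheds 110 L/s to N13, N19: 55 each.
    N13: 60+55 = 115 > 80
    N19: 40+55 = 95 > 90
Round 2 — N13, N19 seize.
  N13 sheds 115 L/s to N16, N21, N3: 38 each (1 lost).
    N16: 90+38 = 128 > 120
    N21: 70+38 = 108 ≤ 110
    N3: 10+38 = 48 ≤ 70
  N19 sheds 95 L/s to N26, N28, N3: 31 each (2 lost).
    N26: 70+31 = 101 ≤ 130
    N28: 70+31 = 101 ≤ 130
    N3: 48+31 = 79 > 70
Round 3 — N16, N3 seize.
  N16 sheds 128 L/s to N25: 128 each.
    N25: 110+128 = 238 > 160
  N3 sheds 79 L/s to N21: 79 each.
    N21: 108+79 = 187 > 110
Round 4 — N21, N25 seize.
  N21 sheds 187 L/s to N28: 187 each.
    N28: 101+187 = 288 > 130
  N25 sheds 238 L/s to N26, N28: 119 each.
    N26: 101+119 = 220 > 130
    N28: 288+119 = 407 > 130
Round 5 — N26, N28 seize.
  N26 sheds 220 L/s: no online neighbours, lost.
  N28 sheds 407 L/s: no online neighbours, lost.
No further seizures.

5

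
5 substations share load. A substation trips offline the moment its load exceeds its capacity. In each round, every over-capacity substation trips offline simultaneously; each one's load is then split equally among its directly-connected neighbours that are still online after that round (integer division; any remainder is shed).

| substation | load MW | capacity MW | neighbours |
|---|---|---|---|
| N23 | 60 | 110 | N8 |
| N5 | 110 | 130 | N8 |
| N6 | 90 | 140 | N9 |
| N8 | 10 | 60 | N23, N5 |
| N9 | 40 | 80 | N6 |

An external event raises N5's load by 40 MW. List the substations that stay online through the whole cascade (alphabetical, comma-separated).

N6, N9

Round 1 — N5 at 150 > 130. N5 trips offline.
  N5 sheds 150 MW to N8: 150 each.
    N8: 10+150 = 160 > 60
Round 2 — N8 trips offline.
  N8 sheds 160 MW to N23: 160 each.
    N23: 60+160 = 220 > 110
Round 3 — N23 trips offline.
  N23 sheds 220 MW: no online neighbours, lost.
No further trips.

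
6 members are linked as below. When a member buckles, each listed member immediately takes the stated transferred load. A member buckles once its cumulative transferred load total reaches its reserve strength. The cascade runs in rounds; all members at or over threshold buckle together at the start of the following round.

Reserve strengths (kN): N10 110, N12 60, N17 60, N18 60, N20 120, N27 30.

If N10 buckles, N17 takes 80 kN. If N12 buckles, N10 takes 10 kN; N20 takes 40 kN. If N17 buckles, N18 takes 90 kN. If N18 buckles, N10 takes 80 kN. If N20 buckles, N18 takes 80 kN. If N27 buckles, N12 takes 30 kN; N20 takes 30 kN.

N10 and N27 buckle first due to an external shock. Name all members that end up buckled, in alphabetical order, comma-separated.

Round 1 — N10, N27 buckle (initial).
  N12: +30 → 30 < 60
  N17: +80 → 80 ≥ 60
  N20: +30 → 30 < 120
Round 2 — N17 buckles.
  N18: +90 → 90 ≥ 60
Round 3 — N18 buckles.
No further bucklings.

N10, N17, N18, N27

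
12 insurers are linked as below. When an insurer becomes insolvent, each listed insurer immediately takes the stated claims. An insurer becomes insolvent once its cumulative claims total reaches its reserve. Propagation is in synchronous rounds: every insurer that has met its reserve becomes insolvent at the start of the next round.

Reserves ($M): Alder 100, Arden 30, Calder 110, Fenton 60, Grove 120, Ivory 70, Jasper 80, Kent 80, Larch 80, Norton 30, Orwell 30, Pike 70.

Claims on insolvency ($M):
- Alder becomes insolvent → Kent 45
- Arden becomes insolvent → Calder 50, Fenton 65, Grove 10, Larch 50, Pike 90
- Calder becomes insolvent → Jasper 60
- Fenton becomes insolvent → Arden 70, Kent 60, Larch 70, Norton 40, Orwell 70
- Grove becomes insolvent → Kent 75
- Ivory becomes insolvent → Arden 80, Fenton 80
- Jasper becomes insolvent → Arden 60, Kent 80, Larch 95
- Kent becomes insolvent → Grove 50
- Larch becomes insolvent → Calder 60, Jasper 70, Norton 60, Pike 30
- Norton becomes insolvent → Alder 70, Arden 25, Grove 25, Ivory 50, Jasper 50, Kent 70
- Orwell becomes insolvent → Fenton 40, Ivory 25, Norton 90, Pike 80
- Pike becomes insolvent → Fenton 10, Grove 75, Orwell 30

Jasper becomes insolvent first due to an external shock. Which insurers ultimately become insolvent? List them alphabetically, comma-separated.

Arden, Calder, Fenton, Grove, Ivory, Jasper, Kent, Larch, Norton, Orwell, Pike

Round 1 — Jasper becomes insolvent (initial).
  Arden: +60 → 60 ≥ 30
  Kent: +80 → 80 ≥ 80
  Larch: +95 → 95 ≥ 80
Round 2 — Arden, Kent, Larch become insolvent.
  Calder: +50+60 → 110 ≥ 110
  Fenton: +65 → 65 ≥ 60
  Grove: +10+50 → 60 < 120
  Norton: +60 → 60 ≥ 30
  Pike: +90+30 → 120 ≥ 70
Round 3 — Calder, Fenton, Norton, Pike become insolvent.
  Alder: +70 → 70 < 100
  Grove: +25+75 → 160 ≥ 120
  Ivory: +50 → 50 < 70
  Orwell: +70+30 → 100 ≥ 30
Round 4 — Grove, Orwell become insolvent.
  Ivory: +25 → 75 ≥ 70
Round 5 — Ivory becomes insolvent.
No further insolvencies.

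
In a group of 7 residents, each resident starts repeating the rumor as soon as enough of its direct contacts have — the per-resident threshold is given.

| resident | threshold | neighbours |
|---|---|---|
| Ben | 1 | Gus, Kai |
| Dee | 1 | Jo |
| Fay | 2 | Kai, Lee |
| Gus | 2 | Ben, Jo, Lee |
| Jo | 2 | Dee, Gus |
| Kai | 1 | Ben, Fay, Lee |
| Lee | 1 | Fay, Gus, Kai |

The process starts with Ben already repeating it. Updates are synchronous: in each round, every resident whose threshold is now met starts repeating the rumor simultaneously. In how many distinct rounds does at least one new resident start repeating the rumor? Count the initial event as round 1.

4

Round 1 — Ben starts repeating the rumor (initial).
Round 2 — checking thresholds:
  Gus: 1 of 3 neighbours < 2, holds.
  Kai: 1 of 3 neighbours ≥ 1, starts repeating the rumor.
Round 3 — checking thresholds:
  Fay: 1 of 2 neighbours < 2, holds.
  Gus: 1 of 3 neighbours < 2, holds.
  Lee: 1 of 3 neighbours ≥ 1, starts repeating the rumor.
Round 4 — checking thresholds:
  Fay: 2 of 2 neighbours ≥ 2, starts repeating the rumor.
  Gus: 2 of 3 neighbours ≥ 2, starts repeating the rumor.
Round 5 — no new spreads; cascade stops.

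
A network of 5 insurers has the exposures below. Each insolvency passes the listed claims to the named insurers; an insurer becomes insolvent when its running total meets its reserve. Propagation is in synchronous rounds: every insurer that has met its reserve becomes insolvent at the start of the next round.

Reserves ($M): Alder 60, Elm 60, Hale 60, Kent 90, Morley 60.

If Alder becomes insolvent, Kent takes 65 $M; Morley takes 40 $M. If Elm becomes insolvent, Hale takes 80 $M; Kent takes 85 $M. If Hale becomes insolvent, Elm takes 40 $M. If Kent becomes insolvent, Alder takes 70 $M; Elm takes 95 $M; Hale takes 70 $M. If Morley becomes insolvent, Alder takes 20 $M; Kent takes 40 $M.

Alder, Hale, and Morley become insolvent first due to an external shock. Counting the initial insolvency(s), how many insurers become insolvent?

Round 1 — Alder, Hale, Morley become insolvent (initial).
  Elm: +40 → 40 < 60
  Kent: +65+40 → 105 ≥ 90
Round 2 — Kent becomes insolvent.
  Elm: +95 → 135 ≥ 60
Round 3 — Elm becomes insolvent.
No further insolvencies.

5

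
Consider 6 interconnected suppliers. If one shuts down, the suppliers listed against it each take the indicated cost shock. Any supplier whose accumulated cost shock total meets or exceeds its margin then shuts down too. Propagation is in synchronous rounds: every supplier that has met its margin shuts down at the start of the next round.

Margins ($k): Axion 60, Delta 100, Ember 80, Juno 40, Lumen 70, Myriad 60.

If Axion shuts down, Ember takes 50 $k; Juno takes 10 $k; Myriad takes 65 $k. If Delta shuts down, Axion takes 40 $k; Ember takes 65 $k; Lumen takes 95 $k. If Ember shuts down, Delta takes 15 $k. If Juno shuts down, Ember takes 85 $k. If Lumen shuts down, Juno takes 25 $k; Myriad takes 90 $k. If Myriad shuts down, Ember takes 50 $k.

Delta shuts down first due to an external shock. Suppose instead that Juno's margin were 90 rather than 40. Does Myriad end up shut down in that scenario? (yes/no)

With Juno's margin at 90:
Round 1 — Delta shuts down (initial).
  Axion: +40 → 40 < 60
  Ember: +65 → 65 < 80
  Lumen: +95 → 95 ≥ 70
Round 2 — Lumen shuts down.
  Juno: +25 → 25 < 90
  Myriad: +90 → 90 ≥ 60
Round 3 — Myriad shuts down.
  Ember: +50 → 115 ≥ 80
Round 4 — Ember shuts down.
No further shutdowns.

yes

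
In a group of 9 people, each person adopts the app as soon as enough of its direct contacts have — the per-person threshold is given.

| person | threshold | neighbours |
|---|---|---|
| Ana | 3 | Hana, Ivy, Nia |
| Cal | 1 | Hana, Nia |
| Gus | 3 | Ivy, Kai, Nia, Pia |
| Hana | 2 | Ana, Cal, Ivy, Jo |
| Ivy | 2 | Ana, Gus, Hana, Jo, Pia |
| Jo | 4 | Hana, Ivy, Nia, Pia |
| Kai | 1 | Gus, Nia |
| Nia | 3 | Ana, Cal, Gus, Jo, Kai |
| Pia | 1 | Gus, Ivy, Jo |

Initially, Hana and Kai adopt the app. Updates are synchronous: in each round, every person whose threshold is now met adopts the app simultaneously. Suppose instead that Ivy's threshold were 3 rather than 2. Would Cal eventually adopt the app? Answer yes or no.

With Ivy's threshold at 3:
Round 1 — Hana, Kai adopt the app (initial).
Round 2 — checking thresholds:
  Ana: 1 of 3 neighbours < 3, not yet.
  Cal: 1 of 2 neighbours ≥ 1, adopts the app.
  Gus: 1 of 4 neighbours < 3, not yet.
  Ivy: 1 of 5 neighbours < 3, not yet.
  Jo: 1 of 4 neighbours < 4, not yet.
  Nia: 1 of 5 neighbours < 3, not yet.
Round 3 — no new adoptions; cascade stops.

yes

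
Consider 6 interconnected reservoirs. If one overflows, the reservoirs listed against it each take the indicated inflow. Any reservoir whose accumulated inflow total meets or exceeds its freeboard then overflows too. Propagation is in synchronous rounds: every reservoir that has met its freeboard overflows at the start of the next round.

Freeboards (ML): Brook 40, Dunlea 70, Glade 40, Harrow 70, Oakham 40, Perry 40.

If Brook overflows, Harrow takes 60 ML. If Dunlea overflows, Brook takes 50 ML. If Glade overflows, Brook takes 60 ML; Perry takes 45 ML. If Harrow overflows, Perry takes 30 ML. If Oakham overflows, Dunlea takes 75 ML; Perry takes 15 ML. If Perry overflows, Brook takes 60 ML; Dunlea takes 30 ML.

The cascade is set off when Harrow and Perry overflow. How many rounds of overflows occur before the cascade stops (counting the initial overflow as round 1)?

Round 1 — Harrow, Perry overflow (initial).
  Brook: +60 → 60 ≥ 40
  Dunlea: +30 → 30 < 70
Round 2 — Brook overflows.
No further overflows.

2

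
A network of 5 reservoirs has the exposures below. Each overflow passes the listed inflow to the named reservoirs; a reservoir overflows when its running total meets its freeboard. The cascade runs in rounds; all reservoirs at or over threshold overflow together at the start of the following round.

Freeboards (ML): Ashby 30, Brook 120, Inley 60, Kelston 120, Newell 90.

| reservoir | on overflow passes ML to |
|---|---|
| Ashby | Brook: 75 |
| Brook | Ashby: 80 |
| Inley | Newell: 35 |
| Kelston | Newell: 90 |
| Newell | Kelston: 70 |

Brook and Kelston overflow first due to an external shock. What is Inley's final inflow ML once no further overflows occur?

0

Round 1 — Brook, Kelston overflow (initial).
  Ashby: +80 → 80 ≥ 30
  Newell: +90 → 90 ≥ 90
Round 2 — Ashby, Newell overflow.
No further overflows.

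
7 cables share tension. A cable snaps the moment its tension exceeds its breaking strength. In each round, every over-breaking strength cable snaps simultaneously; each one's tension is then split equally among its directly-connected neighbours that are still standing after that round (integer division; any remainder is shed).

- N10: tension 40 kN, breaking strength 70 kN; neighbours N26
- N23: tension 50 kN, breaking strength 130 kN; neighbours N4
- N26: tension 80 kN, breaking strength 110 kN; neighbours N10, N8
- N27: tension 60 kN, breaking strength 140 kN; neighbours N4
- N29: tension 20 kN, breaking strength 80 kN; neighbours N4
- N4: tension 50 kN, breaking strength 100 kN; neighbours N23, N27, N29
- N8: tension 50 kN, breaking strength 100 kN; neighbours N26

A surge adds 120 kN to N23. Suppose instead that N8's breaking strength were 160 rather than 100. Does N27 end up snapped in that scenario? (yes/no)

yes

With N8's breaking strength at 160:
Round 1 — N23 at 170 > 130. N23 snaps.
  N23 sheds 170 kN to N4: 170 each.
    N4: 50+170 = 220 > 100
Round 2 — N4 snaps.
  N4 sheds 220 kN to N27, N29: 110 each.
    N27: 60+110 = 170 > 140
    N29: 20+110 = 130 > 80
Round 3 — N27, N29 snap.
  N27 sheds 170 kN: no online neighbours, lost.
  N29 sheds 130 kN: no online neighbours, lost.
No further breaks.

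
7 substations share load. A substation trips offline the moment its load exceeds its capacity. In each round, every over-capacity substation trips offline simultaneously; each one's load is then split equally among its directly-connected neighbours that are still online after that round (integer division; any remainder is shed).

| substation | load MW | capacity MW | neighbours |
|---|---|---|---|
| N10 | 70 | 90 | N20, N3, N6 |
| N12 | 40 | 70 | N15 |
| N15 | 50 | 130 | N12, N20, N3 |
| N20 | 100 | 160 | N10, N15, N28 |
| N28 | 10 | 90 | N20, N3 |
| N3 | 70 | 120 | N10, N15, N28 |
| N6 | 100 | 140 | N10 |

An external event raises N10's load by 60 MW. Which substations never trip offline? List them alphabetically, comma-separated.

Round 1 — N10 at 130 > 90. N10 trips offline.
  N10 sheds 130 MW to N20, N3, N6: 43 each (1 lost).
    N20: 100+43 = 143 ≤ 160
    N3: 70+43 = 113 ≤ 120
    N6: 100+43 = 143 > 140
Round 2 — N6 trips offline.
  N6 sheds 143 MW: no online neighbours, lost.
No further trips.

N12, N15, N20, N28, N3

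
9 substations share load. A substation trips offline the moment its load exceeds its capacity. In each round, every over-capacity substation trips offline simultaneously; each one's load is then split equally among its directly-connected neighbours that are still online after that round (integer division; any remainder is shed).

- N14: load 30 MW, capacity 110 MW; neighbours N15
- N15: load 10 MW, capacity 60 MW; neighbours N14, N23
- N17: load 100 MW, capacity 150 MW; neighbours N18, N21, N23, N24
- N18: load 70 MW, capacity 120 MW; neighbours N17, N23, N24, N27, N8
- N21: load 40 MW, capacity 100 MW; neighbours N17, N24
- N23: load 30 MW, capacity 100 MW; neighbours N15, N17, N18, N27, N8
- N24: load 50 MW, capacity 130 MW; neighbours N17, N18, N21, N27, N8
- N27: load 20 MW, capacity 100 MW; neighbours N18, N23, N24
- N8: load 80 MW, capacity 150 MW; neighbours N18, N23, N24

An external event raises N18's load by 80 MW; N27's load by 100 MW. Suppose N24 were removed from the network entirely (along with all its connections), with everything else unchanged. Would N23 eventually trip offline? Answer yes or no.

With N24 removed:
Round 1 — N18 at 150 > 120; N27 at 120 > 100. N18, N27 trip offline.
  N18 sheds 150 MW to N17, N23, N8: 50 each.
    N17: 100+50 = 150 ≤ 150
    N23: 30+50 = 80 ≤ 100
    N8: 80+50 = 130 ≤ 150
  N27 sheds 120 MW to N23: 120 each.
    N23: 80+120 = 200 > 100
Round 2 — N23 trips offline.
  N23 sheds 200 MW to N15, N17, N8: 66 each (2 lost).
    N15: 10+66 = 76 > 60
    N17: 150+66 = 216 > 150
    N8: 130+66 = 196 > 150
Round 3 — N15, N17, N8 trip offline.
  N15 sheds 76 MW to N14: 76 each.
    N14: 30+76 = 106 ≤ 110
  N17 sheds 216 MW to N21: 216 each.
    N21: 40+216 = 256 > 100
  N8 sheds 196 MW: no online neighbours, lost.
Round 4 — N21 trips offline.
  N21 sheds 256 MW: no online neighbours, lost.
No further trips.

yes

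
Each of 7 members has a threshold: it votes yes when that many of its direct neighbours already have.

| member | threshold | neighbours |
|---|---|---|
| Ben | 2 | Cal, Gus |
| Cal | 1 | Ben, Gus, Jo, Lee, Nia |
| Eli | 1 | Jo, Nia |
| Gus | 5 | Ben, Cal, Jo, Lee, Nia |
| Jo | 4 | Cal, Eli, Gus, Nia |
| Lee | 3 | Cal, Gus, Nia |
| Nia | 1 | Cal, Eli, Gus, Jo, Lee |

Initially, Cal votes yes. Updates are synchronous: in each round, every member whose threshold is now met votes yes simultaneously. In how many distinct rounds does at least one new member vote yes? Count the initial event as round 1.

3

Round 1 — Cal votes yes (initial).
Round 2 — checking thresholds:
  Ben: 1 of 2 neighbours < 2, below threshold.
  Gus: 1 of 5 neighbours < 5, below threshold.
  Jo: 1 of 4 neighbours < 4, below threshold.
  Lee: 1 of 3 neighbours < 3, below threshold.
  Nia: 1 of 5 neighbours ≥ 1, votes yes.
Round 3 — checking thresholds:
  Ben: 1 of 2 neighbours < 2, below threshold.
  Eli: 1 of 2 neighbours ≥ 1, votes yes.
  Gus: 2 of 5 neighbours < 5, below threshold.
  Jo: 2 of 4 neighbours < 4, below threshold.
  Lee: 2 of 3 neighbours < 3, below threshold.
Round 4 — no new yes votes; cascade stops.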